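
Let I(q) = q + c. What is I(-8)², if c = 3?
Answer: 25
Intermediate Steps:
I(q) = 3 + q (I(q) = q + 3 = 3 + q)
I(-8)² = (3 - 8)² = (-5)² = 25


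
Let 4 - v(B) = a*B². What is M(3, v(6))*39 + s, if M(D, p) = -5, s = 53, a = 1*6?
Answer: -142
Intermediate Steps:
a = 6
v(B) = 4 - 6*B²
M(3, v(6))*39 + s = -5*39 + 53 = -195 + 53 = -142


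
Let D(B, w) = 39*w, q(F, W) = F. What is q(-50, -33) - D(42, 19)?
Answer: -791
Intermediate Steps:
q(-50, -33) - D(42, 19) = -50 - 39*19 = -50 - 1*741 = -50 - 741 = -791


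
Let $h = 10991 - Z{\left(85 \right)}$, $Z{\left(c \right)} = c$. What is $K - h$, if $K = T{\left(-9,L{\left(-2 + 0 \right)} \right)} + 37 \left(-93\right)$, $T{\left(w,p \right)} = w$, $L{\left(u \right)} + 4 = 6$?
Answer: $-14356$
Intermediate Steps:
$L{\left(u \right)} = 2$ ($L{\left(u \right)} = -4 + 6 = 2$)
$h = 10906$ ($h = 10991 - 85 = 10906$)
$K = -3450$ ($K = -9 + 37 \left(-93\right) = -9 - 3441 = -3450$)
$K - h = -3450 - 10906 = -14356$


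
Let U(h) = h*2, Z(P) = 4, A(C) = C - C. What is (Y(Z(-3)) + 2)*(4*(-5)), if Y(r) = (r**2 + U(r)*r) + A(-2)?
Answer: -1000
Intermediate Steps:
A(C) = 0
U(h) = 2*h
Y(r) = 3*r**2 (Y(r) = (r**2 + (2*r)*r) + 0 = (r**2 + 2*r**2) + 0 = 3*r**2 + 0 = 3*r**2)
(Y(Z(-3)) + 2)*(4*(-5)) = (3*4**2 + 2)*(4*(-5)) = (3*16 + 2)*(-20) = (48 + 2)*(-20) = 50*(-20) = -1000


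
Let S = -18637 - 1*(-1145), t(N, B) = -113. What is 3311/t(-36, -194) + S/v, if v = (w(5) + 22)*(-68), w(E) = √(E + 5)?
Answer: -7904380/455277 - 4373*√10/8058 ≈ -19.078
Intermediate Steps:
w(E) = √(5 + E)
v = -1496 - 68*√10 (v = (√(5 + 5) + 22)*(-68) = (√10 + 22)*(-68) = (22 + √10)*(-68) = -1496 - 68*√10 ≈ -1711.0)
S = -17492 (S = -18637 + 1145 = -17492)
3311/t(-36, -194) + S/v = 3311/(-113) - 17492/(-1496 - 68*√10) = 3311*(-1/113) - 17492/(-1496 - 68*√10) = -3311/113 - 17492/(-1496 - 68*√10)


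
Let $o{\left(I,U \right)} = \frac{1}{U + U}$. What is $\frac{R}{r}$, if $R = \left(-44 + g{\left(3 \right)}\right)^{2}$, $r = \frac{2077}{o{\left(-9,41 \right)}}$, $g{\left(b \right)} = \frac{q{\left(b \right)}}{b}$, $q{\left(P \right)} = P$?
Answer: $\frac{1849}{170314} \approx 0.010856$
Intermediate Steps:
$o{\left(I,U \right)} = \frac{1}{2 U}$
$g{\left(b \right)} = 1$ ($g{\left(b \right)} = \frac{b}{b} = 1$)
$r = 170314$ ($r = \frac{2077}{\frac{1}{2} \cdot \frac{1}{41}} = 2077 \frac{1}{\frac{1}{82}} = 2077 \cdot 82 = 170314$)
$R = 1849$ ($R = \left(-44 + 1\right)^{2} = \left(-43\right)^{2} = 1849$)
$\frac{R}{r} = \frac{1849}{170314}$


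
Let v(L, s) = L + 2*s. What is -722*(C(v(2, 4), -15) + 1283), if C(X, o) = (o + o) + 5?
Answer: -908276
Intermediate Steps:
C(X, o) = 5 + 2*o (C(X, o) = 2*o + 5 = 5 + 2*o)
-722*(C(v(2, 4), -15) + 1283) = -722*((5 + 2*(-15)) + 1283) = -722*((5 - 30) + 1283) = -722*(-25 + 1283) = -722*1258 = -908276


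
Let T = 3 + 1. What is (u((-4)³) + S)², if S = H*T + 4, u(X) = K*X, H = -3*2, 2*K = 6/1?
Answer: 44944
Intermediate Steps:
K = 3 (K = (6/1)/2 = (6*1)/2 = (½)*6 = 3)
T = 4
H = -6
u(X) = 3*X
S = -20 (S = -6*4 + 4 = -24 + 4 = -20)
(u((-4)³) + S)² = (3*(-4)³ - 20)² = (3*(-64) - 20)² = (-192 - 20)² = (-212)² = 44944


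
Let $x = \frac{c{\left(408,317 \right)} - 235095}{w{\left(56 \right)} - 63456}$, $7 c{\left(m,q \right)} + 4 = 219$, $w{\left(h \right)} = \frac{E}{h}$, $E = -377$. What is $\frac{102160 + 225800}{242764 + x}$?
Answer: $\frac{291385326870}{215693824783} \approx 1.3509$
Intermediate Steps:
$w{\left(h \right)} = - \frac{377}{h}$
$c{\left(m,q \right)} = \frac{215}{7}$ ($c{\left(m,q \right)} = - \frac{4}{7} + \frac{1}{7} \cdot 219 = - \frac{4}{7} + \frac{219}{7} = \frac{215}{7}$)
$x = \frac{13163600}{3553913}$ ($x = \frac{\frac{215}{7} - 235095}{- \frac{377}{56} - 63456} = - \frac{1645450}{7 \left(\left(-377\right) \frac{1}{56} - 63456\right)} = - \frac{1645450}{7 \left(- \frac{377}{56} - 63456\right)} = - \frac{1645450}{7 \left(- \frac{3553913}{56}\right)} = \left(- \frac{1645450}{7}\right) \left(- \frac{56}{3553913}\right) = \frac{13163600}{3553913} \approx 3.704$)
$\frac{102160 + 225800}{242764 + x} = \frac{102160 + 225800}{242764 + \frac{13163600}{3553913}} = \frac{327960}{\frac{862775299132}{3553913}} = 327960 \cdot \frac{3553913}{862775299132} = \frac{291385326870}{215693824783}$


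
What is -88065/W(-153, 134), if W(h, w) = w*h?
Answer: 9785/2278 ≈ 4.2954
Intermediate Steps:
W(h, w) = h*w
-88065/W(-153, 134) = -88065/((-153*134)) = -88065/(-20502) = -88065*(-1/20502) = 9785/2278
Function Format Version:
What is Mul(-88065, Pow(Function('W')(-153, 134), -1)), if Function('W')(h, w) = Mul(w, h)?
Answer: Rational(9785, 2278) ≈ 4.2954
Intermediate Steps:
Function('W')(h, w) = Mul(h, w)
Mul(-88065, Pow(Function('W')(-153, 134), -1)) = Mul(-88065, Pow(Mul(-153, 134), -1)) = Mul(-88065, Pow(-20502, -1)) = Mul(-88065, Rational(-1, 20502)) = Rational(9785, 2278)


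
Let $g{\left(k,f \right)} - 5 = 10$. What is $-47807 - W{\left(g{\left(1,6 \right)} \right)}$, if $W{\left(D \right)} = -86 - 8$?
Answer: $-47713$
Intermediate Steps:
$g{\left(k,f \right)} = 15$ ($g{\left(k,f \right)} = 5 + 10 = 15$)
$W{\left(D \right)} = -94$
$-47807 - W{\left(g{\left(1,6 \right)} \right)} = -47807 - -94 = -47807 + 94 = -47713$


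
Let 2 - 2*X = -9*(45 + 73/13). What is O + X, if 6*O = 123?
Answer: 6481/26 ≈ 249.27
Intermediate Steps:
O = 41/2 (O = (1/6)*123 = 41/2 ≈ 20.500)
X = 2974/13 (X = 1 - (-9)*(45 + 73/13)/2 = 1 - (-9)*658/(2*13) = 1 - 1/2*(-5922/13) = 1 + 2961/13 = 2974/13 ≈ 228.77)
O + X = 41/2 + 2974/13 = 6481/26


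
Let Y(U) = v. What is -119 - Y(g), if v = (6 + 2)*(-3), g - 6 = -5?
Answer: -95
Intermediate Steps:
g = 1 (g = 6 - 5 = 1)
v = -24 (v = 8*(-3) = -24)
Y(U) = -24
-119 - Y(g) = -119 - 1*(-24) = -119 + 24 = -95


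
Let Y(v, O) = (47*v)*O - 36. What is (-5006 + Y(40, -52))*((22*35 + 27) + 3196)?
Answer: -410488386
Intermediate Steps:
Y(v, O) = -36 + 47*O*v (Y(v, O) = 47*O*v - 36 = -36 + 47*O*v)
(-5006 + Y(40, -52))*((22*35 + 27) + 3196) = (-5006 + (-36 + 47*(-52)*40))*((22*35 + 27) + 3196) = (-5006 + (-36 - 97760))*((770 + 27) + 3196) = (-5006 - 97796)*(797 + 3196) = -102802*3993 = -410488386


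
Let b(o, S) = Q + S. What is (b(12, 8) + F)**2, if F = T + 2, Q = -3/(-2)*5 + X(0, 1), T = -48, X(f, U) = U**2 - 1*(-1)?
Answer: 3249/4 ≈ 812.25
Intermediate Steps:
X(f, U) = 1 + U**2 (X(f, U) = U**2 + 1 = 1 + U**2)
Q = 19/2 (Q = -3/(-2)*5 + (1 + 1**2) = -3*(-1/2)*5 + (1 + 1) = (3/2)*5 + 2 = 15/2 + 2 = 19/2 ≈ 9.5000)
F = -46 (F = -48 + 2 = -46)
b(o, S) = 19/2 + S
(b(12, 8) + F)**2 = ((19/2 + 8) - 46)**2 = (35/2 - 46)**2 = (-57/2)**2 = 3249/4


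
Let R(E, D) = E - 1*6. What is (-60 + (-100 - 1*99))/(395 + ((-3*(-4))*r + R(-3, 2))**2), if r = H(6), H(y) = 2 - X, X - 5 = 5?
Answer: -259/11420 ≈ -0.022680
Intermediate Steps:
X = 10 (X = 5 + 5 = 10)
H(y) = -8 (H(y) = 2 - 1*10 = 2 - 10 = -8)
r = -8
R(E, D) = -6 + E (R(E, D) = E - 6 = -6 + E)
(-60 + (-100 - 1*99))/(395 + ((-3*(-4))*r + R(-3, 2))**2) = (-60 + (-100 - 1*99))/(395 + (-3*(-4)*(-8) + (-6 - 3))**2) = (-60 + (-100 - 99))/(395 + (12*(-8) - 9)**2) = (-60 - 199)/(395 + (-96 - 9)**2) = -259/(395 + (-105)**2) = -259/(395 + 11025) = -259/11420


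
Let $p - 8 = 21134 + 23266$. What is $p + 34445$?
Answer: $78853$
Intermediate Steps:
$p = 44408$ ($p = 8 + \left(21134 + 23266\right) = 8 + 44400 = 44408$)
$p + 34445 = 44408 + 34445 = 78853$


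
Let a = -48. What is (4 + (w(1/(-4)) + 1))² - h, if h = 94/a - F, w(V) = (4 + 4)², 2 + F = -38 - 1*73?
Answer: 111599/24 ≈ 4650.0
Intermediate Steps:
F = -113 (F = -2 + (-38 - 1*73) = -2 + (-38 - 73) = -2 - 111 = -113)
w(V) = 64 (w(V) = 8² = 64)
h = 2665/24 (h = 94/(-48) - 1*(-113) = 94*(-1/48) + 113 = -47/24 + 113 = 2665/24 ≈ 111.04)
(4 + (w(1/(-4)) + 1))² - h = (4 + (64 + 1))² - 1*2665/24 = (4 + 65)² - 2665/24 = 69² - 2665/24 = 4761 - 2665/24 = 111599/24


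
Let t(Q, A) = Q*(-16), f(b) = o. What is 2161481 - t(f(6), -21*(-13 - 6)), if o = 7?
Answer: 2161593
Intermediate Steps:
f(b) = 7
t(Q, A) = -16*Q
2161481 - t(f(6), -21*(-13 - 6)) = 2161481 - (-16)*7 = 2161481 - 1*(-112) = 2161481 + 112 = 2161593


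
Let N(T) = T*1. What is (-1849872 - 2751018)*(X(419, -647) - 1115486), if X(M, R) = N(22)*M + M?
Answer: 5087889605610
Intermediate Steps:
N(T) = T
X(M, R) = 23*M (X(M, R) = 22*M + M = 23*M)
(-1849872 - 2751018)*(X(419, -647) - 1115486) = (-1849872 - 2751018)*(23*419 - 1115486) = -4600890*(9637 - 1115486) = -4600890*(-1105849) = 5087889605610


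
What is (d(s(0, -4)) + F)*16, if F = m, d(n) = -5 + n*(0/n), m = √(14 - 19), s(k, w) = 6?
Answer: -80 + 16*I*√5 ≈ -80.0 + 35.777*I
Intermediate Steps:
m = I*√5 (m = √(-5) = I*√5 ≈ 2.2361*I)
d(n) = -5 (d(n) = -5 + n*0 = -5 + 0 = -5)
F = I*√5 ≈ 2.2361*I
(d(s(0, -4)) + F)*16 = (-5 + I*√5)*16 = -80 + 16*I*√5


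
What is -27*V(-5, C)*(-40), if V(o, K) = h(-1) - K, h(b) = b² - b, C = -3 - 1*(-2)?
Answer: 3240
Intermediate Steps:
C = -1 (C = -3 + 2 = -1)
V(o, K) = 2 - K (V(o, K) = -(-1 - 1) - K = -1*(-2) - K = 2 - K)
-27*V(-5, C)*(-40) = -27*(2 - 1*(-1))*(-40) = -27*(2 + 1)*(-40) = -27*3*(-40) = -81*(-40) = 3240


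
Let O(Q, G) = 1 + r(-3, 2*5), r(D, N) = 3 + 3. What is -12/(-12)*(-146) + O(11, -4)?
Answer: -139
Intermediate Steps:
r(D, N) = 6
O(Q, G) = 7 (O(Q, G) = 1 + 6 = 7)
-12/(-12)*(-146) + O(11, -4) = -12/(-12)*(-146) + 7 = -12*(-1/12)*(-146) + 7 = 1*(-146) + 7 = -146 + 7 = -139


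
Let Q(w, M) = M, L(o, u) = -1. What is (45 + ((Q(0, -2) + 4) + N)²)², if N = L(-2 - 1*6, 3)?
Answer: 2116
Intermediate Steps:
N = -1
(45 + ((Q(0, -2) + 4) + N)²)² = (45 + ((-2 + 4) - 1)²)² = (45 + (2 - 1)²)² = (45 + 1²)² = (45 + 1)² = 46² = 2116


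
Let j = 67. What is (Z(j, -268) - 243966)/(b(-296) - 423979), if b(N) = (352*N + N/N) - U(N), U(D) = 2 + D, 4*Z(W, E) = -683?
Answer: 976547/2111504 ≈ 0.46249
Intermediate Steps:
Z(W, E) = -683/4 (Z(W, E) = (¼)*(-683) = -683/4)
b(N) = -1 + 351*N (b(N) = (352*N + N/N) - (2 + N) = (352*N + 1) + (-2 - N) = (1 + 352*N) + (-2 - N) = -1 + 351*N)
(Z(j, -268) - 243966)/(b(-296) - 423979) = (-683/4 - 243966)/((-1 + 351*(-296)) - 423979) = -976547/(4*((-1 - 103896) - 423979)) = -976547/(4*(-103897 - 423979)) = -976547/4/(-527876) = -976547/4*(-1/527876) = 976547/2111504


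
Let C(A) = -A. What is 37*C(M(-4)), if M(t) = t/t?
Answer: -37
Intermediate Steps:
M(t) = 1
37*C(M(-4)) = 37*(-1*1) = 37*(-1) = -37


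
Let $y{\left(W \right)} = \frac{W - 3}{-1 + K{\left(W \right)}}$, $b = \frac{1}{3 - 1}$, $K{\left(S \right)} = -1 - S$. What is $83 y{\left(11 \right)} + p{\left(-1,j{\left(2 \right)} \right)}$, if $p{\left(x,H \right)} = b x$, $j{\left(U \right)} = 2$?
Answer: $- \frac{1341}{26} \approx -51.577$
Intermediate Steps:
$b = \frac{1}{2} \approx 0.5$
$y{\left(W \right)} = \frac{-3 + W}{-2 - W}$ ($y{\left(W \right)} = \frac{W - 3}{-1 - \left(1 + W\right)} = \frac{-3 + W}{-2 - W}$)
$p{\left(x,H \right)} = \frac{x}{2}$
$83 y{\left(11 \right)} + p{\left(-1,j{\left(2 \right)} \right)} = 83 \frac{3 - 11}{2 + 11} + \frac{1}{2} \left(-1\right) = 83 \frac{3 - 11}{13} - \frac{1}{2} = 83 \cdot \frac{1}{13} \left(-8\right) - \frac{1}{2} = 83 \left(- \frac{8}{13}\right) - \frac{1}{2} = - \frac{664}{13} - \frac{1}{2} = - \frac{1341}{26}$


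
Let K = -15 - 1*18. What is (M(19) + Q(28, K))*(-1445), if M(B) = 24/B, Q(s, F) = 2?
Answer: -89590/19 ≈ -4715.3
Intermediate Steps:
K = -33 (K = -15 - 18 = -33)
(M(19) + Q(28, K))*(-1445) = (24/19 + 2)*(-1445) = (62/19)*(-1445) = -89590/19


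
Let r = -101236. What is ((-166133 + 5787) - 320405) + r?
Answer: -581987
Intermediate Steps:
((-166133 + 5787) - 320405) + r = ((-166133 + 5787) - 320405) - 101236 = (-160346 - 320405) - 101236 = -480751 - 101236 = -581987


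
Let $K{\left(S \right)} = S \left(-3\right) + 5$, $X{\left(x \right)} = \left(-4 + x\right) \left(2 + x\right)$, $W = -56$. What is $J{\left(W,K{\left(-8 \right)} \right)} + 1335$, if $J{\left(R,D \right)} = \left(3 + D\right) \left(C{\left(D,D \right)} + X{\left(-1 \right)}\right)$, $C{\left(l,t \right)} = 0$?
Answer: $1175$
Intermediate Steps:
$K{\left(S \right)} = 5 - 3 S$ ($K{\left(S \right)} = - 3 S + 5 = 5 - 3 S$)
$J{\left(R,D \right)} = -15 - 5 D$ ($J{\left(R,D \right)} = \left(3 + D\right) \left(0 - \left(6 - 1\right)\right) = \left(3 + D\right) \left(0 + \left(-8 + 1 + 2\right)\right) = \left(3 + D\right) \left(0 - 5\right) = \left(3 + D\right) \left(-5\right) = -15 - 5 D$)
$J{\left(W,K{\left(-8 \right)} \right)} + 1335 = \left(-15 - 5 \left(5 - -24\right)\right) + 1335 = \left(-15 - 5 \left(5 + 24\right)\right) + 1335 = \left(-15 - 145\right) + 1335 = -160 + 1335 = 1175$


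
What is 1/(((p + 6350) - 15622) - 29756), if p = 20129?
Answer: -1/18899 ≈ -5.2913e-5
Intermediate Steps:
1/(((p + 6350) - 15622) - 29756) = 1/(((20129 + 6350) - 15622) - 29756) = 1/((26479 - 15622) - 29756) = 1/(10857 - 29756) = 1/(-18899) = -1/18899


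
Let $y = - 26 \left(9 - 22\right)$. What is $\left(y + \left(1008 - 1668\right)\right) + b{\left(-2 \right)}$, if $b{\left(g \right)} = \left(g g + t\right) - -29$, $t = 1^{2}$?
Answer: $-288$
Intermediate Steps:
$t = 1$
$b{\left(g \right)} = 30 + g^{2}$ ($b{\left(g \right)} = \left(g g + 1\right) - -29 = \left(g^{2} + 1\right) + 29 = \left(1 + g^{2}\right) + 29 = 30 + g^{2}$)
$y = 338$ ($y = \left(-26\right) \left(-13\right) = 338$)
$\left(y + \left(1008 - 1668\right)\right) + b{\left(-2 \right)} = \left(338 + \left(1008 - 1668\right)\right) + \left(30 + \left(-2\right)^{2}\right) = \left(338 + \left(1008 - 1668\right)\right) + \left(30 + 4\right) = \left(338 - 660\right) + 34 = -322 + 34 = -288$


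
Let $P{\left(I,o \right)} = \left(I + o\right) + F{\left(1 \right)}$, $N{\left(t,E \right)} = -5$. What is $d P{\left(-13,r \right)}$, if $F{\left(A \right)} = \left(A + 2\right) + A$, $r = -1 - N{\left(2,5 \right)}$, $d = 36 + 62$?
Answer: $-490$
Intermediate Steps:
$d = 98$
$r = 4$ ($r = -1 - -5 = -1 + 5 = 4$)
$F{\left(A \right)} = 2 + 2 A$ ($F{\left(A \right)} = \left(2 + A\right) + A = 2 + 2 A$)
$P{\left(I,o \right)} = 4 + I + o$ ($P{\left(I,o \right)} = \left(I + o\right) + \left(2 + 2 \cdot 1\right) = \left(I + o\right) + \left(2 + 2\right) = \left(I + o\right) + 4 = 4 + I + o$)
$d P{\left(-13,r \right)} = 98 \left(4 - 13 + 4\right) = 98 \left(-5\right) = -490$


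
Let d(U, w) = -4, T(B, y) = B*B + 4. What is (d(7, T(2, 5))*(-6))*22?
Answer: 528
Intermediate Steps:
T(B, y) = 4 + B**2 (T(B, y) = B**2 + 4 = 4 + B**2)
(d(7, T(2, 5))*(-6))*22 = -4*(-6)*22 = 24*22 = 528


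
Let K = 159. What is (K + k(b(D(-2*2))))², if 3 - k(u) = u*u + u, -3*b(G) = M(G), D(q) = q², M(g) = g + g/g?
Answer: 1488400/81 ≈ 18375.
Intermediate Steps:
M(g) = 1 + g (M(g) = g + 1 = 1 + g)
b(G) = -⅓ - G/3 (b(G) = -(1 + G)/3 = -⅓ - G/3)
k(u) = 3 - u - u² (k(u) = 3 - (u*u + u) = 3 - (u² + u) = 3 - (u + u²) = 3 + (-u - u²) = 3 - u - u²)
(K + k(b(D(-2*2))))² = (159 + (3 - (-⅓ - (-2*2)²/3) - (-⅓ - (-2*2)²/3)²))² = (159 + (3 - (-⅓ - ⅓*(-4)²) - (-⅓ - ⅓*(-4)²)²))² = (159 + (3 - (-⅓ - ⅓*16) - (-⅓ - ⅓*16)²))² = (159 + (3 - (-⅓ - 16/3) - (-⅓ - 16/3)²))² = (159 + (3 - 1*(-17/3) - (-17/3)²))² = (159 + (3 + 17/3 - 1*289/9))² = (159 + (3 + 17/3 - 289/9))² = (159 - 211/9)² = (1220/9)² = 1488400/81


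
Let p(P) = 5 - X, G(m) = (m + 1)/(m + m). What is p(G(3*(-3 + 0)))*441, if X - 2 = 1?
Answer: 882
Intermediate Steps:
X = 3 (X = 2 + 1 = 3)
G(m) = (1 + m)/(2*m) (G(m) = (1 + m)/((2*m)) = (1 + m)*(1/(2*m)) = (1 + m)/(2*m))
p(P) = 2 (p(P) = 5 - 1*3 = 5 - 3 = 2)
p(G(3*(-3 + 0)))*441 = 2*441 = 882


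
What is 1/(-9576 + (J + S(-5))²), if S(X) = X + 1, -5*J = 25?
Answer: -1/9495 ≈ -0.00010532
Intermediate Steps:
J = -5 (J = -⅕*25 = -5)
S(X) = 1 + X
1/(-9576 + (J + S(-5))²) = 1/(-9576 + (-5 + (1 - 5))²) = 1/(-9576 + (-5 - 4)²) = 1/(-9576 + (-9)²) = 1/(-9576 + 81) = 1/(-9495) = -1/9495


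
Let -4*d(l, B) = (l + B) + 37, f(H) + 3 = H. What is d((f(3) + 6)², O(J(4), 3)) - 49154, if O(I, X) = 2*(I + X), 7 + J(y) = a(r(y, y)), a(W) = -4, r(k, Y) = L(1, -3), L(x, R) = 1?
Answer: -196673/4 ≈ -49168.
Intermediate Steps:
r(k, Y) = 1
J(y) = -11 (J(y) = -7 - 4 = -11)
f(H) = -3 + H
O(I, X) = 2*I + 2*X
d(l, B) = -37/4 - B/4 - l/4 (d(l, B) = -((l + B) + 37)/4 = -((B + l) + 37)/4 = -(37 + B + l)/4 = -37/4 - B/4 - l/4)
d((f(3) + 6)², O(J(4), 3)) - 49154 = (-37/4 - (2*(-11) + 2*3)/4 - ((-3 + 3) + 6)²/4) - 49154 = (-37/4 - (-22 + 6)/4 - (0 + 6)²/4) - 49154 = (-37/4 - ¼*(-16) - ¼*6²) - 49154 = (-37/4 + 4 - ¼*36) - 49154 = (-37/4 + 4 - 9) - 49154 = -57/4 - 49154 = -196673/4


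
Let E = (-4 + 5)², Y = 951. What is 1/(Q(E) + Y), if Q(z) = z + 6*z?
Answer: 1/958 ≈ 0.0010438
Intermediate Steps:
E = 1 (E = 1² = 1)
Q(z) = 7*z
1/(Q(E) + Y) = 1/(7*1 + 951) = 1/(7 + 951) = 1/958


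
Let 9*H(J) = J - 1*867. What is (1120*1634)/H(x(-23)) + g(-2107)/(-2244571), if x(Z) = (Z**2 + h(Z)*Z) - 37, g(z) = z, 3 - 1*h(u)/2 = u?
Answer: -5281385307289/503745863 ≈ -10484.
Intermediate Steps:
h(u) = 6 - 2*u
x(Z) = -37 + Z**2 + Z*(6 - 2*Z) (x(Z) = (Z**2 + (6 - 2*Z)*Z) - 37 = (Z**2 + Z*(6 - 2*Z)) - 37 = -37 + Z**2 + Z*(6 - 2*Z))
H(J) = -289/3 + J/9 (H(J) = (J - 1*867)/9 = (J - 867)/9 = (-867 + J)/9 = -289/3 + J/9)
(1120*1634)/H(x(-23)) + g(-2107)/(-2244571) = (1120*1634)/(-289/3 + (-37 - 1*(-23)**2 + 6*(-23))/9) - 2107/(-2244571) = 1830080/(-289/3 + (-37 - 1*529 - 138)/9) - 2107*(-1/2244571) = 1830080/(-289/3 + (-37 - 529 - 138)/9) + 301/320653 = 1830080/(-289/3 + (1/9)*(-704)) + 301/320653 = 1830080/(-289/3 - 704/9) + 301/320653 = 1830080/(-1571/9) + 301/320653 = 1830080*(-9/1571) + 301/320653 = -16470720/1571 + 301/320653 = -5281385307289/503745863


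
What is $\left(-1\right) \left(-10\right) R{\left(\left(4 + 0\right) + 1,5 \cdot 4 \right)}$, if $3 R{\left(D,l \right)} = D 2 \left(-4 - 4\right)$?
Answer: $- \frac{800}{3} \approx -266.67$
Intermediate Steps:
$R{\left(D,l \right)} = - \frac{16 D}{3}$ ($R{\left(D,l \right)} = \frac{D 2 \left(-4 - 4\right)}{3} = \frac{2 D \left(-4 - 4\right)}{3} = \frac{2 D \left(-8\right)}{3} = \frac{\left(-16\right) D}{3} = - \frac{16 D}{3}$)
$\left(-1\right) \left(-10\right) R{\left(\left(4 + 0\right) + 1,5 \cdot 4 \right)} = \left(-1\right) \left(-10\right) \left(- \frac{16 \left(\left(4 + 0\right) + 1\right)}{3}\right) = 10 \left(- \frac{16 \left(4 + 1\right)}{3}\right) = 10 \left(\left(- \frac{16}{3}\right) 5\right) = 10 \left(- \frac{80}{3}\right) = - \frac{800}{3}$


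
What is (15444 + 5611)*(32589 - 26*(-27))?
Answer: 700942005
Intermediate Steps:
(15444 + 5611)*(32589 - 26*(-27)) = 21055*(32589 + 702) = 21055*33291 = 700942005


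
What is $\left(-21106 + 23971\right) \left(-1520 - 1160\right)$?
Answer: $-7678200$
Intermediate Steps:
$\left(-21106 + 23971\right) \left(-1520 - 1160\right) = 2865 \left(-1520 + \left(-24891 + 23731\right)\right) = 2865 \left(-1520 - 1160\right) = 2865 \left(-2680\right) = -7678200$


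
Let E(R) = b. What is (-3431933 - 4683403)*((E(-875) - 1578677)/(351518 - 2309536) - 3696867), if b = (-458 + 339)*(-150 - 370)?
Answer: 29371554034615469412/979009 ≈ 3.0001e+13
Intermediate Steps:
b = 61880 (b = -119*(-520) = 61880)
E(R) = 61880
(-3431933 - 4683403)*((E(-875) - 1578677)/(351518 - 2309536) - 3696867) = (-3431933 - 4683403)*((61880 - 1578677)/(351518 - 2309536) - 3696867) = -8115336*(-1516797/(-1958018) - 3696867) = -8115336*(-1516797*(-1/1958018) - 3696867) = -8115336*(1516797/1958018 - 3696867) = -8115336*(-7238530612809/1958018) = 29371554034615469412/979009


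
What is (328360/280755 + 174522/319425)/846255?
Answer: 10258954474/5059485918169875 ≈ 2.0277e-6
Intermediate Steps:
(328360/280755 + 174522/319425)/846255 = (328360*(1/280755) + 174522*(1/319425))*(1/846255) = (65672/56151 + 58174/106475)*(1/846255) = (10258954474/5978677725)*(1/846255) = 10258954474/5059485918169875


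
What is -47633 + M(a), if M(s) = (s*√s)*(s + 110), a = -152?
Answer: -47633 + 12768*I*√38 ≈ -47633.0 + 78707.0*I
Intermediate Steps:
M(s) = s^(3/2)*(110 + s)
-47633 + M(a) = -47633 + (-152)^(3/2)*(110 - 152) = -47633 - 304*I*√38*(-42) = -47633 + 12768*I*√38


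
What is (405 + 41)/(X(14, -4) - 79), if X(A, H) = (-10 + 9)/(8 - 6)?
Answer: -892/159 ≈ -5.6101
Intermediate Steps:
X(A, H) = -½ (X(A, H) = -1/2 = -1*½ = -½)
(405 + 41)/(X(14, -4) - 79) = (405 + 41)/(-½ - 79) = 446/(-159/2) = 446*(-2/159) = -892/159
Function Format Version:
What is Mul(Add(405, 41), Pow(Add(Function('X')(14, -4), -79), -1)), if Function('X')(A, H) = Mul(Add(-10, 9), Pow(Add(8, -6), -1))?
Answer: Rational(-892, 159) ≈ -5.6101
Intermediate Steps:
Function('X')(A, H) = Rational(-1, 2) (Function('X')(A, H) = Mul(-1, Pow(2, -1)) = Mul(-1, Rational(1, 2)) = Rational(-1, 2))
Mul(Add(405, 41), Pow(Add(Function('X')(14, -4), -79), -1)) = Mul(Add(405, 41), Pow(Add(Rational(-1, 2), -79), -1)) = Mul(446, Pow(Rational(-159, 2), -1)) = Mul(446, Rational(-2, 159)) = Rational(-892, 159)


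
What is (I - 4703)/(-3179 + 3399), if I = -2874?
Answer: -7577/220 ≈ -34.441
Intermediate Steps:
(I - 4703)/(-3179 + 3399) = (-2874 - 4703)/(-3179 + 3399) = -7577/220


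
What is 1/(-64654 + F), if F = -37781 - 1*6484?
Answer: -1/108919 ≈ -9.1811e-6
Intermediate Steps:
F = -44265 (F = -37781 - 6484 = -44265)
1/(-64654 + F) = 1/(-64654 - 44265) = 1/(-108919) = -1/108919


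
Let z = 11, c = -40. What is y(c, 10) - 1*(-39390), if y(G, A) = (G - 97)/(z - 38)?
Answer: 1063667/27 ≈ 39395.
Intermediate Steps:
y(G, A) = 97/27 - G/27 (y(G, A) = (G - 97)/(11 - 38) = (-97 + G)/(-27) = (-97 + G)*(-1/27) = 97/27 - G/27)
y(c, 10) - 1*(-39390) = (97/27 - 1/27*(-40)) - 1*(-39390) = (97/27 + 40/27) + 39390 = 137/27 + 39390 = 1063667/27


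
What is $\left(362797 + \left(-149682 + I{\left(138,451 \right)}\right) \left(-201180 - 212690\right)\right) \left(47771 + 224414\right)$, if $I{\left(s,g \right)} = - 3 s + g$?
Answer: $16857489172289195$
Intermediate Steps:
$I{\left(s,g \right)} = g - 3 s$
$\left(362797 + \left(-149682 + I{\left(138,451 \right)}\right) \left(-201180 - 212690\right)\right) \left(47771 + 224414\right) = \left(362797 + \left(-149682 + \left(451 - 414\right)\right) \left(-201180 - 212690\right)\right) \left(47771 + 224414\right) = \left(362797 + \left(-149682 + \left(451 - 414\right)\right) \left(-413870\right)\right) 272185 = \left(362797 + \left(-149682 + 37\right) \left(-413870\right)\right) 272185 = \left(362797 - -61933576150\right) 272185 = \left(362797 + 61933576150\right) 272185 = 61933938947 \cdot 272185 = 16857489172289195$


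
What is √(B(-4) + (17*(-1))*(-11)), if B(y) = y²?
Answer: √203 ≈ 14.248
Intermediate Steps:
√(B(-4) + (17*(-1))*(-11)) = √((-4)² + (17*(-1))*(-11)) = √(16 - 17*(-11)) = √(16 + 187) = √203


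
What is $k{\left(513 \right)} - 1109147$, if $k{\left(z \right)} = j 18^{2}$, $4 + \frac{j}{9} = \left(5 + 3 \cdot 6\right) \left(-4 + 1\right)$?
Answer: $-1322015$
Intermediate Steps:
$j = -657$ ($j = -36 + 9 \left(5 + 3 \cdot 6\right) \left(-4 + 1\right) = -36 + 9 \left(5 + 18\right) \left(-3\right) = -36 + 9 \cdot 23 \left(-3\right) = -36 + 9 \left(-69\right) = -36 - 621 = -657$)
$k{\left(z \right)} = -212868$ ($k{\left(z \right)} = - 657 \cdot 18^{2} = \left(-657\right) 324 = -212868$)
$k{\left(513 \right)} - 1109147 = -212868 - 1109147 = -1322015$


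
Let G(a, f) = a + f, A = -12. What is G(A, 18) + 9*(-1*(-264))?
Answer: 2382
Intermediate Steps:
G(A, 18) + 9*(-1*(-264)) = (-12 + 18) + 9*(-1*(-264)) = 6 + 9*264 = 6 + 2376 = 2382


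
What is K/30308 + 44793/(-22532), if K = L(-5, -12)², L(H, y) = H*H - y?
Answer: -82921246/42681241 ≈ -1.9428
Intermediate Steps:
L(H, y) = H² - y
K = 1369 (K = ((-5)² - 1*(-12))² = (25 + 12)² = 37² = 1369)
K/30308 + 44793/(-22532) = 1369/30308 + 44793/(-22532) = 1369*(1/30308) + 44793*(-1/22532) = 1369/30308 - 44793/22532 = -82921246/42681241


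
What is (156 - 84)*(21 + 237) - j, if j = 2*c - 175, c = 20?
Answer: 18711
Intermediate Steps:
j = -135 (j = 2*20 - 175 = 40 - 175 = -135)
(156 - 84)*(21 + 237) - j = (156 - 84)*(21 + 237) - 1*(-135) = 72*258 + 135 = 18576 + 135 = 18711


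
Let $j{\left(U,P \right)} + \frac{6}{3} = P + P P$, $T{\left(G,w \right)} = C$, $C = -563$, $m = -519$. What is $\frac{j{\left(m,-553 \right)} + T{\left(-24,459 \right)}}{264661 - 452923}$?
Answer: $- \frac{304691}{188262} \approx -1.6184$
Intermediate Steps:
$T{\left(G,w \right)} = -563$
$j{\left(U,P \right)} = -2 + P + P^{2}$ ($j{\left(U,P \right)} = -2 + \left(P + P P\right) = -2 + \left(P + P^{2}\right) = -2 + P + P^{2}$)
$\frac{j{\left(m,-553 \right)} + T{\left(-24,459 \right)}}{264661 - 452923} = \frac{\left(-2 - 553 + \left(-553\right)^{2}\right) - 563}{264661 - 452923} = \frac{\left(-2 - 553 + 305809\right) - 563}{-188262} = \left(305254 - 563\right) \left(- \frac{1}{188262}\right) = 304691 \left(- \frac{1}{188262}\right) = - \frac{304691}{188262}$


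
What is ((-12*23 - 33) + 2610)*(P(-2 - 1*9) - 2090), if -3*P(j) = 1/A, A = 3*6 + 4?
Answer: -105800747/22 ≈ -4.8091e+6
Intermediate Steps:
A = 22 (A = 18 + 4 = 22)
P(j) = -1/66 (P(j) = -1/3/22 = -1/3*1/22 = -1/66)
((-12*23 - 33) + 2610)*(P(-2 - 1*9) - 2090) = ((-12*23 - 33) + 2610)*(-1/66 - 2090) = ((-276 - 33) + 2610)*(-137941/66) = (-309 + 2610)*(-137941/66) = 2301*(-137941/66) = -105800747/22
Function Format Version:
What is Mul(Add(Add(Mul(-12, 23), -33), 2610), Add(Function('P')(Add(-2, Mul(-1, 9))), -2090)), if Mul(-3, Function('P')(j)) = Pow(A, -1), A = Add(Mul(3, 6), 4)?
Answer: Rational(-105800747, 22) ≈ -4.8091e+6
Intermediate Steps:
A = 22 (A = Add(18, 4) = 22)
Function('P')(j) = Rational(-1, 66) (Function('P')(j) = Mul(Rational(-1, 3), Pow(22, -1)) = Mul(Rational(-1, 3), Rational(1, 22)) = Rational(-1, 66))
Mul(Add(Add(Mul(-12, 23), -33), 2610), Add(Function('P')(Add(-2, Mul(-1, 9))), -2090)) = Mul(Add(Add(Mul(-12, 23), -33), 2610), Add(Rational(-1, 66), -2090)) = Mul(Add(Add(-276, -33), 2610), Rational(-137941, 66)) = Mul(Add(-309, 2610), Rational(-137941, 66)) = Mul(2301, Rational(-137941, 66)) = Rational(-105800747, 22)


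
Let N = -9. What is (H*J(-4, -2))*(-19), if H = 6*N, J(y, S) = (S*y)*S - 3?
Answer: -19494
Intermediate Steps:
J(y, S) = -3 + y*S² (J(y, S) = y*S² - 3 = -3 + y*S²)
H = -54 (H = 6*(-9) = -54)
(H*J(-4, -2))*(-19) = -54*(-3 - 4*(-2)²)*(-19) = -54*(-3 - 4*4)*(-19) = -54*(-3 - 16)*(-19) = -54*(-19)*(-19) = 1026*(-19) = -19494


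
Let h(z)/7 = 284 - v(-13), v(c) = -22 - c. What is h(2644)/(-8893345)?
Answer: -2051/8893345 ≈ -0.00023062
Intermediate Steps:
h(z) = 2051 (h(z) = 7*(284 - (-22 - 1*(-13))) = 7*(284 - (-22 + 13)) = 7*(284 - 1*(-9)) = 7*(284 + 9) = 7*293 = 2051)
h(2644)/(-8893345) = 2051/(-8893345) = 2051*(-1/8893345) = -2051/8893345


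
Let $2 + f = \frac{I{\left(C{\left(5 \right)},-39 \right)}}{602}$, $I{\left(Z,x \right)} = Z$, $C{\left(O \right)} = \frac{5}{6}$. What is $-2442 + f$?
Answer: $- \frac{8827723}{3612} \approx -2444.0$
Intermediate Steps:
$C{\left(O \right)} = \frac{5}{6}$ ($C{\left(O \right)} = 5 \cdot \frac{1}{6} = \frac{5}{6}$)
$f = - \frac{7219}{3612}$ ($f = -2 + \frac{5}{6 \cdot 602} = -2 + \frac{5}{6} \cdot \frac{1}{602} = -2 + \frac{5}{3612} = - \frac{7219}{3612} \approx -1.9986$)
$-2442 + f = -2442 - \frac{7219}{3612} = - \frac{8827723}{3612}$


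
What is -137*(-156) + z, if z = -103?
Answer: 21269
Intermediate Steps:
-137*(-156) + z = -137*(-156) - 103 = 21372 - 103 = 21269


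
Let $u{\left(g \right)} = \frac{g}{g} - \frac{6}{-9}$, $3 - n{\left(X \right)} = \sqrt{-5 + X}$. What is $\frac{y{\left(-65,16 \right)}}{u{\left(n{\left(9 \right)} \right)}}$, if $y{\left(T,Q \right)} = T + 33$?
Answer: $- \frac{96}{5} \approx -19.2$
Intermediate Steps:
$n{\left(X \right)} = 3 - \sqrt{-5 + X}$
$y{\left(T,Q \right)} = 33 + T$
$u{\left(g \right)} = \frac{5}{3}$ ($u{\left(g \right)} = 1 - - \frac{2}{3} = 1 + \frac{2}{3} = \frac{5}{3}$)
$\frac{y{\left(-65,16 \right)}}{u{\left(n{\left(9 \right)} \right)}} = \frac{33 - 65}{\frac{5}{3}} = \left(-32\right) \frac{3}{5} = - \frac{96}{5}$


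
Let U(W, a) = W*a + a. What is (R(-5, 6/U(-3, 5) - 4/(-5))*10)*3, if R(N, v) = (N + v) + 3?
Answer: -54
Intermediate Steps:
U(W, a) = a + W*a
R(N, v) = 3 + N + v
(R(-5, 6/U(-3, 5) - 4/(-5))*10)*3 = ((3 - 5 + (6/((5*(1 - 3))) - 4/(-5)))*10)*3 = ((3 - 5 + (6/((5*(-2))) - 4*(-⅕)))*10)*3 = ((3 - 5 + (6/(-10) + ⅘))*10)*3 = ((3 - 5 + (6*(-⅒) + ⅘))*10)*3 = ((3 - 5 + (-⅗ + ⅘))*10)*3 = ((3 - 5 + ⅕)*10)*3 = -9/5*10*3 = -18*3 = -54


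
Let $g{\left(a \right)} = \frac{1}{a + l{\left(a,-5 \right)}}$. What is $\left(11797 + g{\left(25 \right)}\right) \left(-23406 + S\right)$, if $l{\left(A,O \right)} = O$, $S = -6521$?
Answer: $- \frac{7061006307}{20} \approx -3.5305 \cdot 10^{8}$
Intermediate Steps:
$g{\left(a \right)} = \frac{1}{-5 + a}$ ($g{\left(a \right)} = \frac{1}{a - 5} = \frac{1}{-5 + a}$)
$\left(11797 + g{\left(25 \right)}\right) \left(-23406 + S\right) = \left(11797 + \frac{1}{-5 + 25}\right) \left(-23406 - 6521\right) = \left(11797 + \frac{1}{20}\right) \left(-29927\right) = \frac{235941}{20} \left(-29927\right) = - \frac{7061006307}{20}$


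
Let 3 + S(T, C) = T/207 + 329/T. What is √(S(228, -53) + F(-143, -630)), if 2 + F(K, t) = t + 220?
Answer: I*√2835584187/2622 ≈ 20.309*I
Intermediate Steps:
S(T, C) = -3 + 329/T + T/207 (S(T, C) = -3 + (T/207 + 329/T) = -3 + (329/T + T/207) = -3 + 329/T + T/207)
F(K, t) = 218 + t (F(K, t) = -2 + (t + 220) = -2 + (220 + t) = 218 + t)
√(S(228, -53) + F(-143, -630)) = √((-3 + 329/228 + (1/207)*228) + (218 - 630)) = √((-3 + 329*(1/228) + 76/69) - 412) = √((-3 + 329/228 + 76/69) - 412) = √(-2389/5244 - 412) = √(-2162917/5244) = I*√2835584187/2622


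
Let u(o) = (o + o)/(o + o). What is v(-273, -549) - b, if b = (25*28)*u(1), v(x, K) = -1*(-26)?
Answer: -674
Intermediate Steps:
v(x, K) = 26
u(o) = 1 (u(o) = (2*o)/((2*o)) = (2*o)*(1/(2*o)) = 1)
b = 700 (b = (25*28)*1 = 700*1 = 700)
v(-273, -549) - b = 26 - 1*700 = 26 - 700 = -674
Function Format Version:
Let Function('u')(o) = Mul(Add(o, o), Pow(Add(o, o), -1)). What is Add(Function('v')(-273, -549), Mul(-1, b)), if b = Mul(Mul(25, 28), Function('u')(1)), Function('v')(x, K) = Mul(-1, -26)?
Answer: -674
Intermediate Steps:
Function('v')(x, K) = 26
Function('u')(o) = 1 (Function('u')(o) = Mul(Mul(2, o), Pow(Mul(2, o), -1)) = Mul(Mul(2, o), Mul(Rational(1, 2), Pow(o, -1))) = 1)
b = 700 (b = Mul(Mul(25, 28), 1) = Mul(700, 1) = 700)
Add(Function('v')(-273, -549), Mul(-1, b)) = Add(26, Mul(-1, 700)) = Add(26, -700) = -674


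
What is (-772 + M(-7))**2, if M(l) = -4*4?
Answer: 620944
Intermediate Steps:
M(l) = -16
(-772 + M(-7))**2 = (-772 - 16)**2 = (-788)**2 = 620944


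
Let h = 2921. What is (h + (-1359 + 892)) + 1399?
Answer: 3853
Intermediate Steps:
(h + (-1359 + 892)) + 1399 = (2921 + (-1359 + 892)) + 1399 = (2921 - 467) + 1399 = 2454 + 1399 = 3853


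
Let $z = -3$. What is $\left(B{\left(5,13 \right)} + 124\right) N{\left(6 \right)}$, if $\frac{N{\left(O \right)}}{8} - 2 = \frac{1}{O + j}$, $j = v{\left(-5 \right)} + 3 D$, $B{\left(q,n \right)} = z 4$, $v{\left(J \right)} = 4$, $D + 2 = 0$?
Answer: $2016$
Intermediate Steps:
$D = -2$ ($D = -2 + 0 = -2$)
$B{\left(q,n \right)} = -12$ ($B{\left(q,n \right)} = \left(-3\right) 4 = -12$)
$j = -2$ ($j = 4 + 3 \left(-2\right) = 4 - 6 = -2$)
$N{\left(O \right)} = 16 + \frac{8}{-2 + O}$ ($N{\left(O \right)} = 16 + \frac{8}{O - 2} = 16 + \frac{8}{-2 + O}$)
$\left(B{\left(5,13 \right)} + 124\right) N{\left(6 \right)} = \left(-12 + 124\right) \frac{8 \left(-3 + 2 \cdot 6\right)}{-2 + 6} = 112 \frac{8 \left(-3 + 12\right)}{4} = 112 \cdot 8 \cdot \frac{1}{4} \cdot 9 = 112 \cdot 18 = 2016$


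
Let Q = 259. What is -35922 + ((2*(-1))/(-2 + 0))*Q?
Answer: -35663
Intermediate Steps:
-35922 + ((2*(-1))/(-2 + 0))*Q = -35922 + ((2*(-1))/(-2 + 0))*259 = -35922 - 2/(-2)*259 = -35922 - 2*(-1/2)*259 = -35922 + 1*259 = -35922 + 259 = -35663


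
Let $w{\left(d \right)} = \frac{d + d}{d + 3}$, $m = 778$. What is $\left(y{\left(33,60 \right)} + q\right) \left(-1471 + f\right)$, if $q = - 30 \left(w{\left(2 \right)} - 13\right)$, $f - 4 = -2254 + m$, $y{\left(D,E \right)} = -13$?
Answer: $-1038879$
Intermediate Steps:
$f = -1472$ ($f = 4 + \left(-2254 + 778\right) = 4 - 1476 = -1472$)
$w{\left(d \right)} = \frac{2 d}{3 + d}$
$q = 366$ ($q = - 30 \left(2 \cdot 2 \frac{1}{3 + 2} - 13\right) = - 30 \left(2 \cdot 2 \cdot \frac{1}{5} - 13\right) = - 30 \left(\frac{4}{5} - 13\right) = \left(-30\right) \left(- \frac{61}{5}\right) = 366$)
$\left(y{\left(33,60 \right)} + q\right) \left(-1471 + f\right) = \left(-13 + 366\right) \left(-1471 - 1472\right) = 353 \left(-2943\right) = -1038879$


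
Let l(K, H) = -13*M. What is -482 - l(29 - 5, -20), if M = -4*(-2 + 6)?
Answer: -690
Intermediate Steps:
M = -16 (M = -4*4 = -16)
l(K, H) = 208 (l(K, H) = -13*(-16) = 208)
-482 - l(29 - 5, -20) = -482 - 1*208 = -482 - 208 = -690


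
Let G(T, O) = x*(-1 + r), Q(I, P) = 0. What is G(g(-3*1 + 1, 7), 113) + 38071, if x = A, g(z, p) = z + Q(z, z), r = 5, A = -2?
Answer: 38063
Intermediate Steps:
g(z, p) = z (g(z, p) = z + 0 = z)
x = -2
G(T, O) = -8 (G(T, O) = -2*(-1 + 5) = -2*4 = -8)
G(g(-3*1 + 1, 7), 113) + 38071 = -8 + 38071 = 38063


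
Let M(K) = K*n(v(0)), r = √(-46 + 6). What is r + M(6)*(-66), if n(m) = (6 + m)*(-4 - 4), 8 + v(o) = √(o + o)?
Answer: -6336 + 2*I*√10 ≈ -6336.0 + 6.3246*I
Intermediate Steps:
v(o) = -8 + √2*√o (v(o) = -8 + √(o + o) = -8 + √(2*o) = -8 + √2*√o)
n(m) = -48 - 8*m (n(m) = (6 + m)*(-8) = -48 - 8*m)
r = 2*I*√10 (r = √(-40) = 2*I*√10 ≈ 6.3246*I)
M(K) = 16*K (M(K) = K*(-48 - 8*(-8 + √2*√0)) = K*(-48 - 8*(-8 + √2*0)) = K*(-48 - 8*(-8 + 0)) = K*(-48 - 8*(-8)) = K*(-48 + 64) = K*16 = 16*K)
r + M(6)*(-66) = 2*I*√10 + (16*6)*(-66) = 2*I*√10 + 96*(-66) = 2*I*√10 - 6336 = -6336 + 2*I*√10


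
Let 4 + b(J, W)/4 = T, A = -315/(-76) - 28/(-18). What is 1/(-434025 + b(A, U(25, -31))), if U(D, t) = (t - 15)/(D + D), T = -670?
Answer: -1/436721 ≈ -2.2898e-6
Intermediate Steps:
U(D, t) = (-15 + t)/(2*D) (U(D, t) = (-15 + t)/((2*D)) = (-15 + t)*(1/(2*D)) = (-15 + t)/(2*D))
A = 3899/684 (A = -315*(-1/76) - 28*(-1/18) = 315/76 + 14/9 = 3899/684 ≈ 5.7003)
b(J, W) = -2696 (b(J, W) = -16 + 4*(-670) = -16 - 2680 = -2696)
1/(-434025 + b(A, U(25, -31))) = 1/(-434025 - 2696) = 1/(-436721) = -1/436721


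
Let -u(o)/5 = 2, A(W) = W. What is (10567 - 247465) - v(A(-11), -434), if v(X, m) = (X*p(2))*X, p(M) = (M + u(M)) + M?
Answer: -236172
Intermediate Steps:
u(o) = -10 (u(o) = -5*2 = -10)
p(M) = -10 + 2*M (p(M) = (M - 10) + M = (-10 + M) + M = -10 + 2*M)
v(X, m) = -6*X² (v(X, m) = (X*(-10 + 2*2))*X = (X*(-10 + 4))*X = (X*(-6))*X = (-6*X)*X = -6*X²)
(10567 - 247465) - v(A(-11), -434) = (10567 - 247465) - (-6)*(-11)² = -236898 - (-6)*121 = -236898 - 1*(-726) = -236898 + 726 = -236172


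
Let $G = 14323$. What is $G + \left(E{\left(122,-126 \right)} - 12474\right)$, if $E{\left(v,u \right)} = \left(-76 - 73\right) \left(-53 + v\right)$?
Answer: $-8432$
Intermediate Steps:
$E{\left(v,u \right)} = 7897 - 149 v$ ($E{\left(v,u \right)} = - 149 \left(-53 + v\right) = 7897 - 149 v$)
$G + \left(E{\left(122,-126 \right)} - 12474\right) = 14323 + \left(\left(7897 - 18178\right) - 12474\right) = 14323 - 22755 = -8432$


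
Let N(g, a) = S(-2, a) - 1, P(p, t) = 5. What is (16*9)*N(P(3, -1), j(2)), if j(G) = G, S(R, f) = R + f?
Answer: -144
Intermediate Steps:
N(g, a) = -3 + a (N(g, a) = (-2 + a) - 1 = -3 + a)
(16*9)*N(P(3, -1), j(2)) = (16*9)*(-3 + 2) = 144*(-1) = -144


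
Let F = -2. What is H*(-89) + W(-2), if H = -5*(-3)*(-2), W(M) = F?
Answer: 2668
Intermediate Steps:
W(M) = -2
H = -30 (H = 15*(-2) = -30)
H*(-89) + W(-2) = -30*(-89) - 2 = 2670 - 2 = 2668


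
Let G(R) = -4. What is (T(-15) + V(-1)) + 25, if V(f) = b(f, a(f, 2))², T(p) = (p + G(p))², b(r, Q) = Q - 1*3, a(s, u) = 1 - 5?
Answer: 435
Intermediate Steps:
a(s, u) = -4
b(r, Q) = -3 + Q (b(r, Q) = Q - 3 = -3 + Q)
T(p) = (-4 + p)² (T(p) = (p - 4)² = (-4 + p)²)
V(f) = 49 (V(f) = (-3 - 4)² = (-7)² = 49)
(T(-15) + V(-1)) + 25 = ((-4 - 15)² + 49) + 25 = ((-19)² + 49) + 25 = (361 + 49) + 25 = 410 + 25 = 435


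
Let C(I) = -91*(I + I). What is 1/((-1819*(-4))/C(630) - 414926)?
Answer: -28665/11893855609 ≈ -2.4101e-6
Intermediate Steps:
C(I) = -182*I
1/((-1819*(-4))/C(630) - 414926) = 1/((-1819*(-4))/((-182*630)) - 414926) = 1/(7276/(-114660) - 414926) = 1/(7276*(-1/114660) - 414926) = 1/(-1819/28665 - 414926) = 1/(-11893855609/28665) = -28665/11893855609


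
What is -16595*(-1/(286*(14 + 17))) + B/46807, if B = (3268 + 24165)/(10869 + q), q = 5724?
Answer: 12889057824823/6885943373166 ≈ 1.8718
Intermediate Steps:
B = 27433/16593 (B = (3268 + 24165)/(10869 + 5724) = 27433/16593 ≈ 1.6533)
-16595*(-1/(286*(14 + 17))) + B/46807 = -16595*(-1/(286*(14 + 17))) + (27433/16593)/46807 = -16595/((11*31)*(-26)) + (27433/16593)*(1/46807) = -16595/(341*(-26)) + 27433/776668551 = -16595/(-8866) + 27433/776668551 = -16595*(-1/8866) + 27433/776668551 = 16595/8866 + 27433/776668551 = 12889057824823/6885943373166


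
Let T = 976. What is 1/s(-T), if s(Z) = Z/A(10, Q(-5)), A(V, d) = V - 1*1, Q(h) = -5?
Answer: -9/976 ≈ -0.0092213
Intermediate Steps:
A(V, d) = -1 + V (A(V, d) = V - 1 = -1 + V)
s(Z) = Z/9 (s(Z) = Z/(-1 + 10) = Z/9)
1/s(-T) = 1/((-1*976)/9) = 1/((⅑)*(-976)) = 1/(-976/9) = -9/976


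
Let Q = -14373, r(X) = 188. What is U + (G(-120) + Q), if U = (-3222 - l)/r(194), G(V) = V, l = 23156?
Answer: -1375531/94 ≈ -14633.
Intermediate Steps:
U = -13189/94 (U = (-3222 - 1*23156)/188 = (-3222 - 23156)*(1/188) = -26378*1/188 = -13189/94 ≈ -140.31)
U + (G(-120) + Q) = -13189/94 + (-120 - 14373) = -13189/94 - 14493 = -1375531/94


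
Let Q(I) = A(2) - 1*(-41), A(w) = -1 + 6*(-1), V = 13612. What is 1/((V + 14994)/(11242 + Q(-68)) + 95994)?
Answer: 5638/541228475 ≈ 1.0417e-5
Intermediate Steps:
A(w) = -7 (A(w) = -1 - 6 = -7)
Q(I) = 34 (Q(I) = -7 - 1*(-41) = -7 + 41 = 34)
1/((V + 14994)/(11242 + Q(-68)) + 95994) = 1/((13612 + 14994)/(11242 + 34) + 95994) = 1/(28606/11276 + 95994) = 1/(28606*(1/11276) + 95994) = 1/(14303/5638 + 95994) = 1/(541228475/5638) = 5638/541228475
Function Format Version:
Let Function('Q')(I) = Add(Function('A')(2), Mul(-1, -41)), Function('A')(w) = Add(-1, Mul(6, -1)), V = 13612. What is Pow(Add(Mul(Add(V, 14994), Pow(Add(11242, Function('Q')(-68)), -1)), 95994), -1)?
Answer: Rational(5638, 541228475) ≈ 1.0417e-5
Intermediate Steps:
Function('A')(w) = -7 (Function('A')(w) = Add(-1, -6) = -7)
Function('Q')(I) = 34 (Function('Q')(I) = Add(-7, Mul(-1, -41)) = Add(-7, 41) = 34)
Pow(Add(Mul(Add(V, 14994), Pow(Add(11242, Function('Q')(-68)), -1)), 95994), -1) = Pow(Add(Mul(Add(13612, 14994), Pow(Add(11242, 34), -1)), 95994), -1) = Pow(Add(Mul(28606, Pow(11276, -1)), 95994), -1) = Pow(Add(Mul(28606, Rational(1, 11276)), 95994), -1) = Pow(Add(Rational(14303, 5638), 95994), -1) = Pow(Rational(541228475, 5638), -1) = Rational(5638, 541228475)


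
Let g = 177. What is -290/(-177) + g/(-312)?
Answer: 19717/18408 ≈ 1.0711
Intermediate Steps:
-290/(-177) + g/(-312) = -290/(-177) + 177/(-312) = -290*(-1/177) + 177*(-1/312) = 290/177 - 59/104 = 19717/18408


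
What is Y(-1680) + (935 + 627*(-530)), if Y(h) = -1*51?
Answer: -331426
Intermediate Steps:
Y(h) = -51
Y(-1680) + (935 + 627*(-530)) = -51 + (935 + 627*(-530)) = -51 + (935 - 332310) = -51 - 331375 = -331426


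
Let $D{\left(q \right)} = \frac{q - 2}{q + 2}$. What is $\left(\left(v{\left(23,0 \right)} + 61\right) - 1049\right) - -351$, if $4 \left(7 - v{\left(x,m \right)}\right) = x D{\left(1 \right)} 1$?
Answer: $- \frac{7537}{12} \approx -628.08$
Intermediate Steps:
$D{\left(q \right)} = \frac{-2 + q}{2 + q}$
$v{\left(x,m \right)} = 7 + \frac{x}{12}$ ($v{\left(x,m \right)} = 7 - \frac{x \frac{-2 + 1}{2 + 1} \cdot 1}{4} = 7 - \frac{x \frac{1}{3} \left(-1\right) 1}{4} = 7 - \frac{x \left(- \frac{1}{3}\right) 1}{4} = 7 - \frac{- \frac{x}{3} \cdot 1}{4} = 7 - \frac{\left(- \frac{1}{3}\right) x}{4} = 7 + \frac{x}{12}$)
$\left(\left(v{\left(23,0 \right)} + 61\right) - 1049\right) - -351 = \left(\left(\left(7 + \frac{1}{12} \cdot 23\right) + 61\right) - 1049\right) - -351 = \left(\left(\left(7 + \frac{23}{12}\right) + 61\right) - 1049\right) + 351 = \left(\left(\frac{107}{12} + 61\right) - 1049\right) + 351 = \left(\frac{839}{12} - 1049\right) + 351 = - \frac{11749}{12} + 351 = - \frac{7537}{12}$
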